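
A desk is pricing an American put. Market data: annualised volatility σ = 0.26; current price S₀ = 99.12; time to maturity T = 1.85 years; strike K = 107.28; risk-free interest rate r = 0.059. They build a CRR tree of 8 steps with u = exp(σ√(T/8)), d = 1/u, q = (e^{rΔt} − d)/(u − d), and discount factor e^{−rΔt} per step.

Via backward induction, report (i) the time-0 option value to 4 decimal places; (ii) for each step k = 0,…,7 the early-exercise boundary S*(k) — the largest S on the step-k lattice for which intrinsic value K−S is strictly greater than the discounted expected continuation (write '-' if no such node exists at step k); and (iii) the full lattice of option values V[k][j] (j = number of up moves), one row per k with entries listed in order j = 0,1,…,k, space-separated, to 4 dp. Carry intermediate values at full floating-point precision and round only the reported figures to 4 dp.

Δt=0.23125  u=1.13318  d=0.88247  q=0.52358  discount=0.98645
step 8 (expiry): payoffs max(K−S,0) = 70.8245 60.4675 47.1679 30.0899 8.1600 0.0000 0.0000 0.0000 0.0000
step 7: (k=7,j=0): S=41.3107, (K−S)⁺=65.9693, hold=64.5156 ⇒ V=65.9693 exercise | (k=7,j=1): S=53.0472, (K−S)⁺=54.2328, hold=52.7791 ⇒ V=54.2328 exercise | (k=7,j=2): S=68.1180, (K−S)⁺=39.1620, hold=37.7083 ⇒ V=39.1620 exercise | (k=7,j=3): S=87.4705, (K−S)⁺=19.8095, hold=18.3558 ⇒ V=19.8095 exercise | (k=7,j=4): S=112.3210, (K−S)⁺=0.0000, hold=3.8349 ⇒ V=3.8349 continue | (k=7,j=5): S=144.2317, (K−S)⁺=0.0000, hold=0.0000 ⇒ V=0.0000 continue | (k=7,j=6): S=185.2083, (K−S)⁺=0.0000, hold=0.0000 ⇒ V=0.0000 continue | (k=7,j=7): S=237.8265, (K−S)⁺=0.0000, hold=0.0000 ⇒ V=0.0000 continue  boundary S*=87.4705
step 6: (k=6,j=0): S=46.8125, (K−S)⁺=60.4675, hold=59.0137 ⇒ V=60.4675 exercise | (k=6,j=1): S=60.1121, (K−S)⁺=47.1679, hold=45.7141 ⇒ V=47.1679 exercise | (k=6,j=2): S=77.1901, (K−S)⁺=30.0899, hold=28.6361 ⇒ V=30.0899 exercise | (k=6,j=3): S=99.1200, (K−S)⁺=8.1600, hold=11.2905 ⇒ V=11.2905 continue | (k=6,j=4): S=127.2802, (K−S)⁺=0.0000, hold=1.8023 ⇒ V=1.8023 continue | (k=6,j=5): S=163.4409, (K−S)⁺=0.0000, hold=0.0000 ⇒ V=0.0000 continue | (k=6,j=6): S=209.8748, (K−S)⁺=0.0000, hold=0.0000 ⇒ V=0.0000 continue  boundary S*=77.1901
step 5: (k=5,j=0): S=53.0472, (K−S)⁺=54.2328, hold=52.7791 ⇒ V=54.2328 exercise | (k=5,j=1): S=68.1180, (K−S)⁺=39.1620, hold=37.7083 ⇒ V=39.1620 exercise | (k=5,j=2): S=87.4705, (K−S)⁺=19.8095, hold=19.9726 ⇒ V=19.9726 continue | (k=5,j=3): S=112.3210, (K−S)⁺=0.0000, hold=6.2370 ⇒ V=6.2370 continue | (k=5,j=4): S=144.2317, (K−S)⁺=0.0000, hold=0.8470 ⇒ V=0.8470 continue | (k=5,j=5): S=185.2083, (K−S)⁺=0.0000, hold=0.0000 ⇒ V=0.0000 continue  boundary S*=68.1180
step 4: (k=4,j=0): S=60.1121, (K−S)⁺=47.1679, hold=45.7141 ⇒ V=47.1679 exercise | (k=4,j=1): S=77.1901, (K−S)⁺=30.0899, hold=28.7204 ⇒ V=30.0899 exercise | (k=4,j=2): S=99.1200, (K−S)⁺=8.1600, hold=12.6078 ⇒ V=12.6078 continue | (k=4,j=3): S=127.2802, (K−S)⁺=0.0000, hold=3.3687 ⇒ V=3.3687 continue | (k=4,j=4): S=163.4409, (K−S)⁺=0.0000, hold=0.3981 ⇒ V=0.3981 continue  boundary S*=77.1901
step 3: (k=3,j=0): S=68.1180, (K−S)⁺=39.1620, hold=37.7083 ⇒ V=39.1620 exercise | (k=3,j=1): S=87.4705, (K−S)⁺=19.8095, hold=20.6530 ⇒ V=20.6530 continue | (k=3,j=2): S=112.3210, (K−S)⁺=0.0000, hold=7.6651 ⇒ V=7.6651 continue | (k=3,j=3): S=144.2317, (K−S)⁺=0.0000, hold=1.7888 ⇒ V=1.7888 continue  boundary S*=68.1180
step 2: (k=2,j=0): S=77.1901, (K−S)⁺=30.0899, hold=29.0718 ⇒ V=30.0899 exercise | (k=2,j=1): S=99.1200, (K−S)⁺=8.1600, hold=13.6651 ⇒ V=13.6651 continue | (k=2,j=2): S=127.2802, (K−S)⁺=0.0000, hold=4.5262 ⇒ V=4.5262 continue  boundary S*=77.1901
step 1: (k=1,j=0): S=87.4705, (K−S)⁺=19.8095, hold=21.1991 ⇒ V=21.1991 continue | (k=1,j=1): S=112.3210, (K−S)⁺=0.0000, hold=8.7599 ⇒ V=8.7599 continue  boundary S*=-
step 0: (k=0,j=0): S=99.1200, (K−S)⁺=8.1600, hold=14.4872 ⇒ V=14.4872 continue  boundary S*=-

price = 14.4872
boundary = - - 77.1901 68.1180 77.1901 68.1180 77.1901 87.4705
tree:
14.4872
21.1991 8.7599
30.0899 13.6651 4.5262
39.1620 20.6530 7.6651 1.7888
47.1679 30.0899 12.6078 3.3687 0.3981
54.2328 39.1620 19.9726 6.2370 0.8470 0.0000
60.4675 47.1679 30.0899 11.2905 1.8023 0.0000 0.0000
65.9693 54.2328 39.1620 19.8095 3.8349 0.0000 0.0000 0.0000
70.8245 60.4675 47.1679 30.0899 8.1600 0.0000 0.0000 0.0000 0.0000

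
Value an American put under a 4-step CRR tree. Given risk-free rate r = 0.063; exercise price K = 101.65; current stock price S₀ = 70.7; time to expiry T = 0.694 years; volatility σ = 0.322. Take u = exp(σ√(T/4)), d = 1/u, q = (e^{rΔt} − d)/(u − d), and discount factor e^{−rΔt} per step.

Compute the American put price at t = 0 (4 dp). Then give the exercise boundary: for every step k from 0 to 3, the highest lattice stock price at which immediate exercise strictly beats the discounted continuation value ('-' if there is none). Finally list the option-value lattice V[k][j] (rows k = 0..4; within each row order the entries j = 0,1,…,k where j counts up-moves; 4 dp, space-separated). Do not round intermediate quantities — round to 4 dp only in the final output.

price = 30.9500
boundary = 70.7000 61.8259 70.7000 80.8479
tree:
30.9500
39.8241 21.2970
47.5844 30.9500 12.3856
54.3706 39.8241 20.8021 4.4818
60.3050 47.5844 30.9500 9.1977 0.0000

params: Δt=0.17350 u=1.14353 d=0.87448 q=0.50737 e^(-rΔt)=0.98913
t_4 payoffs: 60.3050 47.5844 30.9500 9.1977 0.0000
t_3: node(3,0) S=47.2794 payoff=54.3706 vs cont=53.2656 → 54.3706 [stop]  node(3,1) S=61.8259 payoff=39.8241 vs cont=38.7191 → 39.8241 [stop]  node(3,2) S=80.8479 payoff=20.8021 vs cont=19.6971 → 20.8021 [stop]  node(3,3) S=105.7224 payoff=0.0000 vs cont=4.4818 → 4.4818 [wait]  ⇒ S*(3)=80.8479
t_2: node(2,0) S=54.0656 payoff=47.5844 vs cont=46.4794 → 47.5844 [stop]  node(2,1) S=70.7000 payoff=30.9500 vs cont=29.8450 → 30.9500 [stop]  node(2,2) S=92.4523 payoff=9.1977 vs cont=12.3856 → 12.3856 [wait]  ⇒ S*(2)=70.7000
t_1: node(1,0) S=61.8259 payoff=39.8241 vs cont=38.7191 → 39.8241 [stop]  node(1,1) S=80.8479 payoff=20.8021 vs cont=21.2970 → 21.2970 [wait]  ⇒ S*(1)=61.8259
t_0: node(0,0) S=70.7000 payoff=30.9500 vs cont=30.0933 → 30.9500 [stop]  ⇒ S*(0)=70.7000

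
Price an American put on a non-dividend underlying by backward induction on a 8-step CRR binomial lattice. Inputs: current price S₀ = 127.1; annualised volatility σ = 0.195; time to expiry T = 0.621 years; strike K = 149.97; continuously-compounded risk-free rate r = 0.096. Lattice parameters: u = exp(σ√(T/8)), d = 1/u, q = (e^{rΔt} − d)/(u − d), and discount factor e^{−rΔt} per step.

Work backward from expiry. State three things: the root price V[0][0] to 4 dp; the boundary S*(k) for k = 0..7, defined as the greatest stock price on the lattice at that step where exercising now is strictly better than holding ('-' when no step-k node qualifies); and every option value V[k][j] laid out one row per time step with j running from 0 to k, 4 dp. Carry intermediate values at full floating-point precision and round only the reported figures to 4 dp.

price = 22.8700
boundary = 127.1000 134.1963 127.1000 134.1963 127.1000 134.1963 127.1000 134.1963
tree:
22.8700
29.5910 15.7737
35.9567 22.8700 10.0786
41.9857 29.5910 15.7737 5.6522
47.6959 35.9567 22.8700 9.6383 2.5352
53.1042 41.9857 29.5910 15.7737 4.8532 0.7125
58.2264 47.6959 35.9567 22.8700 8.9785 1.6140 0.0000
63.0778 53.1042 41.9857 29.5910 15.7737 3.6559 0.0000 0.0000
67.6727 58.2264 47.6959 35.9567 22.8700 8.2812 0.0000 0.0000 0.0000

Δt=0.07762, u=1.05583, d=0.94712, q=0.55522, disc=e^(-rΔt)=0.99258
k=8 terminal: V=max(K-S,0) → 67.6727 58.2264 47.6959 35.9567 22.8700 8.2812 0.0000 0.0000 0.0000
k=7: j=0 S=86.8922 intr=63.0778 cont=61.9644 V=63.0778[EX]; j=1 S=96.8658 intr=53.1042 cont=51.9907 V=53.1042[EX]; j=2 S=107.9843 intr=41.9857 cont=40.8723 V=41.9857[EX]; j=3 S=120.3790 intr=29.5910 cont=28.4776 V=29.5910[EX]; j=4 S=134.1963 intr=15.7737 cont=14.6603 V=15.7737[EX]; j=5 S=149.5996 intr=0.3704 cont=3.6559 V=3.6559[hold]; j=6 S=166.7710 intr=0.0000 cont=0.0000 V=0.0000[hold]; j=7 S=185.9133 intr=0.0000 cont=0.0000 V=0.0000[hold]  S*(7)=134.1963
k=6: j=0 S=91.7436 intr=58.2264 cont=57.1130 V=58.2264[EX]; j=1 S=102.2741 intr=47.6959 cont=46.5825 V=47.6959[EX]; j=2 S=114.0133 intr=35.9567 cont=34.8433 V=35.9567[EX]; j=3 S=127.1000 intr=22.8700 cont=21.7566 V=22.8700[EX]; j=4 S=141.6888 intr=8.2812 cont=8.9785 V=8.9785[hold]; j=5 S=157.9521 intr=0.0000 cont=1.6140 V=1.6140[hold]; j=6 S=176.0822 intr=0.0000 cont=0.0000 V=0.0000[hold]  S*(6)=127.1000
k=5: j=0 S=96.8658 intr=53.1042 cont=51.9907 V=53.1042[EX]; j=1 S=107.9843 intr=41.9857 cont=40.8723 V=41.9857[EX]; j=2 S=120.3790 intr=29.5910 cont=28.4776 V=29.5910[EX]; j=3 S=134.1963 intr=15.7737 cont=15.0445 V=15.7737[EX]; j=4 S=149.5996 intr=0.3704 cont=4.8532 V=4.8532[hold]; j=5 S=166.7710 intr=0.0000 cont=0.7125 V=0.7125[hold]  S*(5)=134.1963
k=4: j=0 S=102.2741 intr=47.6959 cont=46.5825 V=47.6959[EX]; j=1 S=114.0133 intr=35.9567 cont=34.8433 V=35.9567[EX]; j=2 S=127.1000 intr=22.8700 cont=21.7566 V=22.8700[EX]; j=3 S=141.6888 intr=8.2812 cont=9.6383 V=9.6383[hold]; j=4 S=157.9521 intr=0.0000 cont=2.5352 V=2.5352[hold]  S*(4)=127.1000
k=3: j=0 S=107.9843 intr=41.9857 cont=40.8723 V=41.9857[EX]; j=1 S=120.3790 intr=29.5910 cont=28.4776 V=29.5910[EX]; j=2 S=134.1963 intr=15.7737 cont=15.4082 V=15.7737[EX]; j=3 S=149.5996 intr=0.3704 cont=5.6522 V=5.6522[hold]  S*(3)=134.1963
k=2: j=0 S=114.0133 intr=35.9567 cont=34.8433 V=35.9567[EX]; j=1 S=127.1000 intr=22.8700 cont=21.7566 V=22.8700[EX]; j=2 S=141.6888 intr=8.2812 cont=10.0786 V=10.0786[hold]  S*(2)=127.1000
k=1: j=0 S=120.3790 intr=29.5910 cont=28.4776 V=29.5910[EX]; j=1 S=134.1963 intr=15.7737 cont=15.6508 V=15.7737[EX]  S*(1)=134.1963
k=0: j=0 S=127.1000 intr=22.8700 cont=21.7566 V=22.8700[EX]  S*(0)=127.1000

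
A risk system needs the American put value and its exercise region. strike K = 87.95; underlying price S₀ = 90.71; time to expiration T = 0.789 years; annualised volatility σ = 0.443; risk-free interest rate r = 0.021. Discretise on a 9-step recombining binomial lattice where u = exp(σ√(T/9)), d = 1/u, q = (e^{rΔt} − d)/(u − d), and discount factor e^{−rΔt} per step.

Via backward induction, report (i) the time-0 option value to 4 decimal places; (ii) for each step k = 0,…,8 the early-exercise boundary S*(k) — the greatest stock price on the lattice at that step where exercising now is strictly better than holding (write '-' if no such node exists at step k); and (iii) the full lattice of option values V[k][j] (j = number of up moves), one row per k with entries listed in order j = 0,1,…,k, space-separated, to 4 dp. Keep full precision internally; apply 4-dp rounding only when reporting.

Δt=0.08767, u=1.14016, d=0.87707, q=0.47426, disc=e^(-rΔt)=0.99816
k=9 terminal: V=max(K-S,0) → 60.0905 51.7338 40.8705 26.7486 8.3908 0.0000 0.0000 0.0000 0.0000 0.0000
k=8: j=0 S=31.7642 intr=56.1858 cont=56.0240 V=56.1858[EX]; j=1 S=41.2921 intr=46.6579 cont=46.4961 V=46.6579[EX]; j=2 S=53.6780 intr=34.2720 cont=34.1102 V=34.2720[EX]; j=3 S=69.7792 intr=18.1708 cont=18.0090 V=18.1708[EX]; j=4 S=90.7100 intr=0.0000 cont=4.4033 V=4.4033[hold]; j=5 S=117.9192 intr=0.0000 cont=0.0000 V=0.0000[hold]; j=6 S=153.2900 intr=0.0000 cont=0.0000 V=0.0000[hold]; j=7 S=199.2705 intr=0.0000 cont=0.0000 V=0.0000[hold]; j=8 S=259.0432 intr=0.0000 cont=0.0000 V=0.0000[hold]  S*(8)=69.7792
k=7: j=0 S=36.2162 intr=51.7338 cont=51.5720 V=51.7338[EX]; j=1 S=47.0795 intr=40.8705 cont=40.7087 V=40.8705[EX]; j=2 S=61.2014 intr=26.7486 cont=26.5868 V=26.7486[EX]; j=3 S=79.5592 intr=8.3908 cont=11.6200 V=11.6200[hold]; j=4 S=103.4236 intr=0.0000 cont=2.3107 V=2.3107[hold]; j=5 S=134.4464 intr=0.0000 cont=0.0000 V=0.0000[hold]; j=6 S=174.7746 intr=0.0000 cont=0.0000 V=0.0000[hold]; j=7 S=227.1996 intr=0.0000 cont=0.0000 V=0.0000[hold]  S*(7)=61.2014
k=6: j=0 S=41.2921 intr=46.6579 cont=46.4961 V=46.6579[EX]; j=1 S=53.6780 intr=34.2720 cont=34.1102 V=34.2720[EX]; j=2 S=69.7792 intr=18.1708 cont=19.5377 V=19.5377[hold]; j=3 S=90.7100 intr=0.0000 cont=7.1917 V=7.1917[hold]; j=4 S=117.9192 intr=0.0000 cont=1.2126 V=1.2126[hold]; j=5 S=153.2900 intr=0.0000 cont=0.0000 V=0.0000[hold]; j=6 S=199.2705 intr=0.0000 cont=0.0000 V=0.0000[hold]  S*(6)=53.6780
k=5: j=0 S=47.0795 intr=40.8705 cont=40.7087 V=40.8705[EX]; j=1 S=61.2014 intr=26.7486 cont=27.2339 V=27.2339[hold]; j=2 S=79.5592 intr=8.3908 cont=13.6573 V=13.6573[hold]; j=3 S=103.4236 intr=0.0000 cont=4.3481 V=4.3481[hold]; j=4 S=134.4464 intr=0.0000 cont=0.6363 V=0.6363[hold]; j=5 S=174.7746 intr=0.0000 cont=0.0000 V=0.0000[hold]  S*(5)=47.0795
k=4: j=0 S=53.6780 intr=34.2720 cont=34.3399 V=34.3399[hold]; j=1 S=69.7792 intr=18.1708 cont=20.7569 V=20.7569[hold]; j=2 S=90.7100 intr=0.0000 cont=9.2253 V=9.2253[hold]; j=3 S=117.9192 intr=0.0000 cont=2.5830 V=2.5830[hold]; j=4 S=153.2900 intr=0.0000 cont=0.3339 V=0.3339[hold]  S*(4)=-
k=3: j=0 S=61.2014 intr=26.7486 cont=27.8467 V=27.8467[hold]; j=1 S=79.5592 intr=8.3908 cont=15.2598 V=15.2598[hold]; j=2 S=103.4236 intr=0.0000 cont=6.0640 V=6.0640[hold]; j=3 S=134.4464 intr=0.0000 cont=1.5136 V=1.5136[hold]  S*(3)=-
k=2: j=0 S=69.7792 intr=18.1708 cont=21.8370 V=21.8370[hold]; j=1 S=90.7100 intr=0.0000 cont=10.8785 V=10.8785[hold]; j=2 S=117.9192 intr=0.0000 cont=3.8987 V=3.8987[hold]  S*(2)=-
k=1: j=0 S=79.5592 intr=8.3908 cont=16.6092 V=16.6092[hold]; j=1 S=103.4236 intr=0.0000 cont=7.5544 V=7.5544[hold]  S*(1)=-
k=0: j=0 S=90.7100 intr=0.0000 cont=12.2922 V=12.2922[hold]  S*(0)=-

price = 12.2922
boundary = - - - - - 47.0795 53.6780 61.2014 69.7792
tree:
12.2922
16.6092 7.5544
21.8370 10.8785 3.8987
27.8467 15.2598 6.0640 1.5136
34.3399 20.7569 9.2253 2.5830 0.3339
40.8705 27.2339 13.6573 4.3481 0.6363 0.0000
46.6579 34.2720 19.5377 7.1917 1.2126 0.0000 0.0000
51.7338 40.8705 26.7486 11.6200 2.3107 0.0000 0.0000 0.0000
56.1858 46.6579 34.2720 18.1708 4.4033 0.0000 0.0000 0.0000 0.0000
60.0905 51.7338 40.8705 26.7486 8.3908 0.0000 0.0000 0.0000 0.0000 0.0000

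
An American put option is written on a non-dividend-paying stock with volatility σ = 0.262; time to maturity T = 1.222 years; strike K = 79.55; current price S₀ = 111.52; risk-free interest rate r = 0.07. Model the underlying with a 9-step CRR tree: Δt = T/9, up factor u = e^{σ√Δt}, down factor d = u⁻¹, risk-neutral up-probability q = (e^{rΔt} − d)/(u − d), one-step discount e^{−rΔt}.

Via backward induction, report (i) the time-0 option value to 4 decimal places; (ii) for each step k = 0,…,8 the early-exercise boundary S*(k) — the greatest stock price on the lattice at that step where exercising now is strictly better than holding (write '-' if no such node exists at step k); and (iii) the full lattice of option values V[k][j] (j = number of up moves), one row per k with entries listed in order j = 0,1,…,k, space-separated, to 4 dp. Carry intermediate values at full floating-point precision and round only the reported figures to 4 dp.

price = 0.8569
boundary = - - - - - - 62.4866 68.8200 62.4866
tree:
0.8569
1.5053 0.2863
2.5942 0.5486 0.0546
4.3681 1.0382 0.1160 0.0000
7.1484 1.9347 0.2467 0.0000 0.0000
11.2915 3.5338 0.5247 0.0000 0.0000 0.0000
17.0634 6.2802 1.1158 0.0000 0.0000 0.0000 0.0000
22.8139 10.7300 2.3727 0.0000 0.0000 0.0000 0.0000 0.0000
28.0352 17.0634 5.0457 0.0000 0.0000 0.0000 0.0000 0.0000 0.0000
32.7760 22.8139 10.7300 0.0000 0.0000 0.0000 0.0000 0.0000 0.0000 0.0000

Δt=0.13578, u=1.10136, d=0.90797, q=0.52527, disc=e^(-rΔt)=0.99054
k=9 terminal: V=max(K-S,0) → 32.7760 22.8139 10.7300 0.0000 0.0000 0.0000 0.0000 0.0000 0.0000 0.0000
k=8: j=0 S=51.5148 intr=28.0352 cont=27.2827 V=28.0352[EX]; j=1 S=62.4866 intr=17.0634 cont=16.3109 V=17.0634[EX]; j=2 S=75.7953 intr=3.7547 cont=5.0457 V=5.0457[hold]; j=3 S=91.9385 intr=0.0000 cont=0.0000 V=0.0000[hold]; j=4 S=111.5200 intr=0.0000 cont=0.0000 V=0.0000[hold]; j=5 S=135.2720 intr=0.0000 cont=0.0000 V=0.0000[hold]; j=6 S=164.0828 intr=0.0000 cont=0.0000 V=0.0000[hold]; j=7 S=199.0299 intr=0.0000 cont=0.0000 V=0.0000[hold]; j=8 S=241.4202 intr=0.0000 cont=0.0000 V=0.0000[hold]  S*(8)=62.4866
k=7: j=0 S=56.7361 intr=22.8139 cont=22.0614 V=22.8139[EX]; j=1 S=68.8200 intr=10.7300 cont=10.6492 V=10.7300[EX]; j=2 S=83.4776 intr=0.0000 cont=2.3727 V=2.3727[hold]; j=3 S=101.2570 intr=0.0000 cont=0.0000 V=0.0000[hold]; j=4 S=122.8232 intr=0.0000 cont=0.0000 V=0.0000[hold]; j=5 S=148.9826 intr=0.0000 cont=0.0000 V=0.0000[hold]; j=6 S=180.7136 intr=0.0000 cont=0.0000 V=0.0000[hold]; j=7 S=219.2027 intr=0.0000 cont=0.0000 V=0.0000[hold]  S*(7)=68.8200
k=6: j=0 S=62.4866 intr=17.0634 cont=16.3109 V=17.0634[EX]; j=1 S=75.7953 intr=3.7547 cont=6.2802 V=6.2802[hold]; j=2 S=91.9385 intr=0.0000 cont=1.1158 V=1.1158[hold]; j=3 S=111.5200 intr=0.0000 cont=0.0000 V=0.0000[hold]; j=4 S=135.2720 intr=0.0000 cont=0.0000 V=0.0000[hold]; j=5 S=164.0828 intr=0.0000 cont=0.0000 V=0.0000[hold]; j=6 S=199.0299 intr=0.0000 cont=0.0000 V=0.0000[hold]  S*(6)=62.4866
k=5: j=0 S=68.8200 intr=10.7300 cont=11.2915 V=11.2915[hold]; j=1 S=83.4776 intr=0.0000 cont=3.5338 V=3.5338[hold]; j=2 S=101.2570 intr=0.0000 cont=0.5247 V=0.5247[hold]; j=3 S=122.8232 intr=0.0000 cont=0.0000 V=0.0000[hold]; j=4 S=148.9826 intr=0.0000 cont=0.0000 V=0.0000[hold]; j=5 S=180.7136 intr=0.0000 cont=0.0000 V=0.0000[hold]  S*(5)=-
k=4: j=0 S=75.7953 intr=3.7547 cont=7.1484 V=7.1484[hold]; j=1 S=91.9385 intr=0.0000 cont=1.9347 V=1.9347[hold]; j=2 S=111.5200 intr=0.0000 cont=0.2467 V=0.2467[hold]; j=3 S=135.2720 intr=0.0000 cont=0.0000 V=0.0000[hold]; j=4 S=164.0828 intr=0.0000 cont=0.0000 V=0.0000[hold]  S*(4)=-
k=3: j=0 S=83.4776 intr=0.0000 cont=4.3681 V=4.3681[hold]; j=1 S=101.2570 intr=0.0000 cont=1.0382 V=1.0382[hold]; j=2 S=122.8232 intr=0.0000 cont=0.1160 V=0.1160[hold]; j=3 S=148.9826 intr=0.0000 cont=0.0000 V=0.0000[hold]  S*(3)=-
k=2: j=0 S=91.9385 intr=0.0000 cont=2.5942 V=2.5942[hold]; j=1 S=111.5200 intr=0.0000 cont=0.5486 V=0.5486[hold]; j=2 S=135.2720 intr=0.0000 cont=0.0546 V=0.0546[hold]  S*(2)=-
k=1: j=0 S=101.2570 intr=0.0000 cont=1.5053 V=1.5053[hold]; j=1 S=122.8232 intr=0.0000 cont=0.2863 V=0.2863[hold]  S*(1)=-
k=0: j=0 S=111.5200 intr=0.0000 cont=0.8569 V=0.8569[hold]  S*(0)=-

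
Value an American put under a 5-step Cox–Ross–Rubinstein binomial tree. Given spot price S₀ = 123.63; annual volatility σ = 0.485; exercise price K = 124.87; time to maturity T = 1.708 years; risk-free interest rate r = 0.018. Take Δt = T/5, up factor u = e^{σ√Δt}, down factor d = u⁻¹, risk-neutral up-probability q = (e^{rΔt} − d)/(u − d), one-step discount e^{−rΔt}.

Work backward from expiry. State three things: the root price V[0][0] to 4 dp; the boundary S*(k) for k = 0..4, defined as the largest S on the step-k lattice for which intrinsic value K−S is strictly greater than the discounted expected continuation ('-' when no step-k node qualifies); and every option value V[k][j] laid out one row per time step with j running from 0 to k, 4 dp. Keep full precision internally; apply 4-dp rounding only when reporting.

Δt=0.34160, u=1.32772, d=0.75317, q=0.44034, disc=e^(-rΔt)=0.99387
k=5 terminal: V=max(K-S,0) → 94.9070 72.0497 31.7557 0.0000 0.0000 0.0000
k=4: j=0 S=39.7826 intr=85.0874 cont=84.3219 V=85.0874[EX]; j=1 S=70.1308 intr=54.7392 cont=53.9738 V=54.7392[EX]; j=2 S=123.6300 intr=1.2400 cont=17.6635 V=17.6635[hold]; j=3 S=217.9411 intr=0.0000 cont=0.0000 V=0.0000[hold]; j=4 S=384.1974 intr=0.0000 cont=0.0000 V=0.0000[hold]  S*(4)=70.1308
k=3: j=0 S=52.8203 intr=72.0497 cont=71.2842 V=72.0497[EX]; j=1 S=93.1143 intr=31.7557 cont=38.1779 V=38.1779[hold]; j=2 S=164.1465 intr=0.0000 cont=9.8250 V=9.8250[hold]; j=3 S=289.3655 intr=0.0000 cont=0.0000 V=0.0000[hold]  S*(3)=52.8203
k=2: j=0 S=70.1308 intr=54.7392 cont=56.7844 V=56.7844[hold]; j=1 S=123.6300 intr=1.2400 cont=25.5355 V=25.5355[hold]; j=2 S=217.9411 intr=0.0000 cont=5.4649 V=5.4649[hold]  S*(2)=-
k=1: j=0 S=93.1143 intr=31.7557 cont=42.7605 V=42.7605[hold]; j=1 S=164.1465 intr=0.0000 cont=16.5953 V=16.5953[hold]  S*(1)=-
k=0: j=0 S=123.6300 intr=1.2400 cont=31.0475 V=31.0475[hold]  S*(0)=-

price = 31.0475
boundary = - - - 52.8203 70.1308
tree:
31.0475
42.7605 16.5953
56.7844 25.5355 5.4649
72.0497 38.1779 9.8250 0.0000
85.0874 54.7392 17.6635 0.0000 0.0000
94.9070 72.0497 31.7557 0.0000 0.0000 0.0000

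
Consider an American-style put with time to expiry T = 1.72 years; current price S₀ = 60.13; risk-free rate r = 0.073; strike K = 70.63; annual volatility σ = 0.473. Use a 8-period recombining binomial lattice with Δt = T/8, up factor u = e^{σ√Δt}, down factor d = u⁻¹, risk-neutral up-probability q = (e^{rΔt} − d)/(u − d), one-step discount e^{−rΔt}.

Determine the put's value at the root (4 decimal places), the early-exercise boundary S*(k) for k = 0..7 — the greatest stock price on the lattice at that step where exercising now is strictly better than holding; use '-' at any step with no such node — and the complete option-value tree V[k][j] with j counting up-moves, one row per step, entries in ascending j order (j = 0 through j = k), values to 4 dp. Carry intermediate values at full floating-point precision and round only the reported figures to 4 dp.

Δt=0.21500  u=1.24523  d=0.80306  q=0.48116  discount=0.98443
step 8 (expiry): payoffs max(K−S,0) = 60.2286 54.5016 45.6213 31.8515 10.5000 0.0000 0.0000 0.0000 0.0000
step 7: (k=7,j=0): S=12.9521, (K−S)⁺=57.6779, hold=56.5780 ⇒ V=57.6779 exercise | (k=7,j=1): S=20.0836, (K−S)⁺=50.5464, hold=49.4465 ⇒ V=50.5464 exercise | (k=7,j=2): S=31.1416, (K−S)⁺=39.4884, hold=38.3885 ⇒ V=39.4884 exercise | (k=7,j=3): S=48.2882, (K−S)⁺=22.3418, hold=21.2419 ⇒ V=22.3418 exercise | (k=7,j=4): S=74.8757, (K−S)⁺=0.0000, hold=5.3629 ⇒ V=5.3629 continue | (k=7,j=5): S=116.1023, (K−S)⁺=0.0000, hold=0.0000 ⇒ V=0.0000 continue | (k=7,j=6): S=180.0283, (K−S)⁺=0.0000, hold=0.0000 ⇒ V=0.0000 continue | (k=7,j=7): S=279.1520, (K−S)⁺=0.0000, hold=0.0000 ⇒ V=0.0000 continue  boundary S*=48.2882
step 6: (k=6,j=0): S=16.1284, (K−S)⁺=54.5016, hold=53.4017 ⇒ V=54.5016 exercise | (k=6,j=1): S=25.0087, (K−S)⁺=45.6213, hold=44.5214 ⇒ V=45.6213 exercise | (k=6,j=2): S=38.7785, (K−S)⁺=31.8515, hold=30.7516 ⇒ V=31.8515 exercise | (k=6,j=3): S=60.1300, (K−S)⁺=10.5000, hold=13.9515 ⇒ V=13.9515 continue | (k=6,j=4): S=93.2376, (K−S)⁺=0.0000, hold=2.7392 ⇒ V=2.7392 continue | (k=6,j=5): S=144.5742, (K−S)⁺=0.0000, hold=0.0000 ⇒ V=0.0000 continue | (k=6,j=6): S=224.1769, (K−S)⁺=0.0000, hold=0.0000 ⇒ V=0.0000 continue  boundary S*=38.7785
step 5: (k=5,j=0): S=20.0836, (K−S)⁺=50.5464, hold=49.4465 ⇒ V=50.5464 exercise | (k=5,j=1): S=31.1416, (K−S)⁺=39.4884, hold=38.3885 ⇒ V=39.4884 exercise | (k=5,j=2): S=48.2882, (K−S)⁺=22.3418, hold=22.8768 ⇒ V=22.8768 continue | (k=5,j=3): S=74.8757, (K−S)⁺=0.0000, hold=8.4233 ⇒ V=8.4233 continue | (k=5,j=4): S=116.1023, (K−S)⁺=0.0000, hold=1.3990 ⇒ V=1.3990 continue | (k=5,j=5): S=180.0283, (K−S)⁺=0.0000, hold=0.0000 ⇒ V=0.0000 continue  boundary S*=31.1416
step 4: (k=4,j=0): S=25.0087, (K−S)⁺=45.6213, hold=44.5214 ⇒ V=45.6213 exercise | (k=4,j=1): S=38.7785, (K−S)⁺=31.8515, hold=31.0050 ⇒ V=31.8515 exercise | (k=4,j=2): S=60.1300, (K−S)⁺=10.5000, hold=15.6743 ⇒ V=15.6743 continue | (k=4,j=3): S=93.2376, (K−S)⁺=0.0000, hold=4.9649 ⇒ V=4.9649 continue | (k=4,j=4): S=144.5742, (K−S)⁺=0.0000, hold=0.7146 ⇒ V=0.7146 continue  boundary S*=38.7785
step 3: (k=3,j=0): S=31.1416, (K−S)⁺=39.4884, hold=38.3885 ⇒ V=39.4884 exercise | (k=3,j=1): S=48.2882, (K−S)⁺=22.3418, hold=23.6928 ⇒ V=23.6928 continue | (k=3,j=2): S=74.8757, (K−S)⁺=0.0000, hold=10.3575 ⇒ V=10.3575 continue | (k=3,j=3): S=116.1023, (K−S)⁺=0.0000, hold=2.8743 ⇒ V=2.8743 continue  boundary S*=31.1416
step 2: (k=2,j=0): S=38.7785, (K−S)⁺=31.8515, hold=31.3915 ⇒ V=31.8515 exercise | (k=2,j=1): S=60.1300, (K−S)⁺=10.5000, hold=17.0073 ⇒ V=17.0073 continue | (k=2,j=2): S=93.2376, (K−S)⁺=0.0000, hold=6.6516 ⇒ V=6.6516 continue  boundary S*=38.7785
step 1: (k=1,j=0): S=48.2882, (K−S)⁺=22.3418, hold=24.3242 ⇒ V=24.3242 continue | (k=1,j=1): S=74.8757, (K−S)⁺=0.0000, hold=11.8373 ⇒ V=11.8373 continue  boundary S*=-
step 0: (k=0,j=0): S=60.1300, (K−S)⁺=10.5000, hold=18.0307 ⇒ V=18.0307 continue  boundary S*=-

price = 18.0307
boundary = - - 38.7785 31.1416 38.7785 31.1416 38.7785 48.2882
tree:
18.0307
24.3242 11.8373
31.8515 17.0073 6.6516
39.4884 23.6928 10.3575 2.8743
45.6213 31.8515 15.6743 4.9649 0.7146
50.5464 39.4884 22.8768 8.4233 1.3990 0.0000
54.5016 45.6213 31.8515 13.9515 2.7392 0.0000 0.0000
57.6779 50.5464 39.4884 22.3418 5.3629 0.0000 0.0000 0.0000
60.2286 54.5016 45.6213 31.8515 10.5000 0.0000 0.0000 0.0000 0.0000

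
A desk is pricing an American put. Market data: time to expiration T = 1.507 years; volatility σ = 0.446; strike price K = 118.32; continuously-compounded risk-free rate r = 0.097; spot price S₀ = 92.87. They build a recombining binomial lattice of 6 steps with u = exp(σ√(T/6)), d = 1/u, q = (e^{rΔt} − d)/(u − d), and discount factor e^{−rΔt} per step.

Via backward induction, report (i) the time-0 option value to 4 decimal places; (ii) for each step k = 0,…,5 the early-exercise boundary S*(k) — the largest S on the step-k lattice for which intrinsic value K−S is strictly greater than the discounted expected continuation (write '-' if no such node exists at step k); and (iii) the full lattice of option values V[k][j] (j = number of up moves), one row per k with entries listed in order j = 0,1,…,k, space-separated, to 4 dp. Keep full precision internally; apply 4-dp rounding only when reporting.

params: Δt=0.25117 u=1.25047 d=0.79970 q=0.49906 e^(-rΔt)=0.97593
t_6 payoffs: 94.0296 80.3376 58.9279 25.4500 0.0000 0.0000 0.0000
t_5: node(5,0) S=30.3745 payoff=87.9455 vs cont=85.0977 → 87.9455 [stop]  node(5,1) S=47.4958 payoff=70.8242 vs cont=67.9764 → 70.8242 [stop]  node(5,2) S=74.2681 payoff=44.0519 vs cont=41.2041 → 44.0519 [stop]  node(5,3) S=116.1312 payoff=2.1888 vs cont=12.4420 → 12.4420 [wait]  node(5,4) S=181.5915 payoff=0.0000 vs cont=0.0000 → 0.0000 [wait]  node(5,5) S=283.9503 payoff=0.0000 vs cont=0.0000 → 0.0000 [wait]  ⇒ S*(5)=74.2681
t_4: node(4,0) S=37.9824 payoff=80.3376 vs cont=77.4898 → 80.3376 [stop]  node(4,1) S=59.3921 payoff=58.9279 vs cont=56.0801 → 58.9279 [stop]  node(4,2) S=92.8700 payoff=25.4500 vs cont=27.5960 → 27.5960 [wait]  node(4,3) S=145.2186 payoff=0.0000 vs cont=6.0826 → 6.0826 [wait]  node(4,4) S=227.0748 payoff=0.0000 vs cont=0.0000 → 0.0000 [wait]  ⇒ S*(4)=59.3921
t_3: node(3,0) S=47.4958 payoff=70.8242 vs cont=67.9764 → 70.8242 [stop]  node(3,1) S=74.2681 payoff=44.0519 vs cont=42.2493 → 44.0519 [stop]  node(3,2) S=116.1312 payoff=2.1888 vs cont=16.4537 → 16.4537 [wait]  node(3,3) S=181.5915 payoff=0.0000 vs cont=2.9737 → 2.9737 [wait]  ⇒ S*(3)=74.2681
t_2: node(2,0) S=59.3921 payoff=58.9279 vs cont=56.0801 → 58.9279 [stop]  node(2,1) S=92.8700 payoff=25.4500 vs cont=29.5499 → 29.5499 [wait]  node(2,2) S=145.2186 payoff=0.0000 vs cont=9.4922 → 9.4922 [wait]  ⇒ S*(2)=59.3921
t_1: node(1,0) S=74.2681 payoff=44.0519 vs cont=43.2010 → 44.0519 [stop]  node(1,1) S=116.1312 payoff=2.1888 vs cont=19.0696 → 19.0696 [wait]  ⇒ S*(1)=74.2681
t_0: node(0,0) S=92.8700 payoff=25.4500 vs cont=30.8240 → 30.8240 [wait]  ⇒ S*(0)=-

price = 30.8240
boundary = - 74.2681 59.3921 74.2681 59.3921 74.2681
tree:
30.8240
44.0519 19.0696
58.9279 29.5499 9.4922
70.8242 44.0519 16.4537 2.9737
80.3376 58.9279 27.5960 6.0826 0.0000
87.9455 70.8242 44.0519 12.4420 0.0000 0.0000
94.0296 80.3376 58.9279 25.4500 0.0000 0.0000 0.0000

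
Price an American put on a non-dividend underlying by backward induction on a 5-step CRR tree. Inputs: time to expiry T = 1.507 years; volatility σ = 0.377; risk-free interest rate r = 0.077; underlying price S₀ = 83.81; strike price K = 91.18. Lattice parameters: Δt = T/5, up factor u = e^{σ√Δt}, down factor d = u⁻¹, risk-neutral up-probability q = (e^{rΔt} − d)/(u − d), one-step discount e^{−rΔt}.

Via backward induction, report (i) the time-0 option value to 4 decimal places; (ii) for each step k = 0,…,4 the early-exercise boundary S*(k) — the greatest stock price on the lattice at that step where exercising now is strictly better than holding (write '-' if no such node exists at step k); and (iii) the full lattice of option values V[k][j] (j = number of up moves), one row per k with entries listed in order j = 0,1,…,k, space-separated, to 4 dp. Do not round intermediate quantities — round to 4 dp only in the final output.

price = 15.6026
boundary = - - 55.4015 68.1410 55.4015
tree:
15.6026
24.1226 7.9690
35.7785 13.8085 2.6102
46.1362 23.0390 5.3944 0.0000
54.5575 35.7785 11.1481 0.0000 0.0000
61.4044 46.1362 23.0390 0.0000 0.0000 0.0000

Δt=0.30140  u=1.22995  d=0.81304  q=0.50476  discount=0.97706
step 5 (expiry): payoffs max(K−S,0) = 61.4044 46.1362 23.0390 0.0000 0.0000 0.0000
step 4: (k=4,j=0): S=36.6225, (K−S)⁺=54.5575, hold=52.4658 ⇒ V=54.5575 exercise | (k=4,j=1): S=55.4015, (K−S)⁺=35.7785, hold=33.6868 ⇒ V=35.7785 exercise | (k=4,j=2): S=83.8100, (K−S)⁺=7.3700, hold=11.1481 ⇒ V=11.1481 continue | (k=4,j=3): S=126.7856, (K−S)⁺=0.0000, hold=0.0000 ⇒ V=0.0000 continue | (k=4,j=4): S=191.7980, (K−S)⁺=0.0000, hold=0.0000 ⇒ V=0.0000 continue  boundary S*=55.4015
step 3: (k=3,j=0): S=45.0438, (K−S)⁺=46.1362, hold=44.0445 ⇒ V=46.1362 exercise | (k=3,j=1): S=68.1410, (K−S)⁺=23.0390, hold=22.8105 ⇒ V=23.0390 exercise | (k=3,j=2): S=103.0820, (K−S)⁺=0.0000, hold=5.3944 ⇒ V=5.3944 continue | (k=3,j=3): S=155.9398, (K−S)⁺=0.0000, hold=0.0000 ⇒ V=0.0000 continue  boundary S*=68.1410
step 2: (k=2,j=0): S=55.4015, (K−S)⁺=35.7785, hold=33.6868 ⇒ V=35.7785 exercise | (k=2,j=1): S=83.8100, (K−S)⁺=7.3700, hold=13.8085 ⇒ V=13.8085 continue | (k=2,j=2): S=126.7856, (K−S)⁺=0.0000, hold=2.6102 ⇒ V=2.6102 continue  boundary S*=55.4015
step 1: (k=1,j=0): S=68.1410, (K−S)⁺=23.0390, hold=24.1226 ⇒ V=24.1226 continue | (k=1,j=1): S=103.0820, (K−S)⁺=0.0000, hold=7.9690 ⇒ V=7.9690 continue  boundary S*=-
step 0: (k=0,j=0): S=83.8100, (K−S)⁺=7.3700, hold=15.6026 ⇒ V=15.6026 continue  boundary S*=-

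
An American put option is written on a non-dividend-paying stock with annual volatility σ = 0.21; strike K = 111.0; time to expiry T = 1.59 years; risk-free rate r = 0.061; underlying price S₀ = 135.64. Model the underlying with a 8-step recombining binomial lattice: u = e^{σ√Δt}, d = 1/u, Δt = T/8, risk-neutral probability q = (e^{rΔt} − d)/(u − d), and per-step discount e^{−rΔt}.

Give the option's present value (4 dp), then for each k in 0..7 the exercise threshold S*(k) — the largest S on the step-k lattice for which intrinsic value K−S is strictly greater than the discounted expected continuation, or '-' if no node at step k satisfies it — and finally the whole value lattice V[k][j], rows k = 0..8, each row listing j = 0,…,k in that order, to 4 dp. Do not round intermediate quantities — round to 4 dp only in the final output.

price = 2.1221
boundary = - - - - 93.2721 84.9361 93.2721 102.4261
tree:
2.1221
3.7716 0.7742
6.5365 1.5169 0.1632
10.9796 2.9240 0.3605 0.0000
17.7279 5.5165 0.7961 0.0000 0.0000
26.0639 10.1051 1.7580 0.0000 0.0000 0.0000
33.6548 17.7279 3.8824 0.0000 0.0000 0.0000 0.0000
40.5673 26.0639 8.5739 0.0000 0.0000 0.0000 0.0000 0.0000
46.8620 33.6548 17.7279 0.0000 0.0000 0.0000 0.0000 0.0000 0.0000

Δt=0.19875, u=1.09814, d=0.91063, q=0.54166, disc=e^(-rΔt)=0.98795
k=8 terminal: V=max(K-S,0) → 46.8620 33.6548 17.7279 0.0000 0.0000 0.0000 0.0000 0.0000 0.0000
k=7: j=0 S=70.4327 intr=40.5673 cont=39.2297 V=40.5673[EX]; j=1 S=84.9361 intr=26.0639 cont=24.7262 V=26.0639[EX]; j=2 S=102.4261 intr=8.5739 cont=8.0275 V=8.5739[EX]; j=3 S=123.5176 intr=0.0000 cont=0.0000 V=0.0000[hold]; j=4 S=148.9522 intr=0.0000 cont=0.0000 V=0.0000[hold]; j=5 S=179.6242 intr=0.0000 cont=0.0000 V=0.0000[hold]; j=6 S=216.6122 intr=0.0000 cont=0.0000 V=0.0000[hold]; j=7 S=261.2168 intr=0.0000 cont=0.0000 V=0.0000[hold]  S*(7)=102.4261
k=6: j=0 S=77.3452 intr=33.6548 cont=32.3172 V=33.6548[EX]; j=1 S=93.2721 intr=17.7279 cont=16.3903 V=17.7279[EX]; j=2 S=112.4785 intr=0.0000 cont=3.8824 V=3.8824[hold]; j=3 S=135.6400 intr=0.0000 cont=0.0000 V=0.0000[hold]; j=4 S=163.5708 intr=0.0000 cont=0.0000 V=0.0000[hold]; j=5 S=197.2532 intr=0.0000 cont=0.0000 V=0.0000[hold]; j=6 S=237.8713 intr=0.0000 cont=0.0000 V=0.0000[hold]  S*(6)=93.2721
k=5: j=0 S=84.9361 intr=26.0639 cont=24.7262 V=26.0639[EX]; j=1 S=102.4261 intr=8.5739 cont=10.1051 V=10.1051[hold]; j=2 S=123.5176 intr=0.0000 cont=1.7580 V=1.7580[hold]; j=3 S=148.9522 intr=0.0000 cont=0.0000 V=0.0000[hold]; j=4 S=179.6242 intr=0.0000 cont=0.0000 V=0.0000[hold]; j=5 S=216.6122 intr=0.0000 cont=0.0000 V=0.0000[hold]  S*(5)=84.9361
k=4: j=0 S=93.2721 intr=17.7279 cont=17.2097 V=17.7279[EX]; j=1 S=112.4785 intr=0.0000 cont=5.5165 V=5.5165[hold]; j=2 S=135.6400 intr=0.0000 cont=0.7961 V=0.7961[hold]; j=3 S=163.5708 intr=0.0000 cont=0.0000 V=0.0000[hold]; j=4 S=197.2532 intr=0.0000 cont=0.0000 V=0.0000[hold]  S*(4)=93.2721
k=3: j=0 S=102.4261 intr=8.5739 cont=10.9796 V=10.9796[hold]; j=1 S=123.5176 intr=0.0000 cont=2.9240 V=2.9240[hold]; j=2 S=148.9522 intr=0.0000 cont=0.3605 V=0.3605[hold]; j=3 S=179.6242 intr=0.0000 cont=0.0000 V=0.0000[hold]  S*(3)=-
k=2: j=0 S=112.4785 intr=0.0000 cont=6.5365 V=6.5365[hold]; j=1 S=135.6400 intr=0.0000 cont=1.5169 V=1.5169[hold]; j=2 S=163.5708 intr=0.0000 cont=0.1632 V=0.1632[hold]  S*(2)=-
k=1: j=0 S=123.5176 intr=0.0000 cont=3.7716 V=3.7716[hold]; j=1 S=148.9522 intr=0.0000 cont=0.7742 V=0.7742[hold]  S*(1)=-
k=0: j=0 S=135.6400 intr=0.0000 cont=2.1221 V=2.1221[hold]  S*(0)=-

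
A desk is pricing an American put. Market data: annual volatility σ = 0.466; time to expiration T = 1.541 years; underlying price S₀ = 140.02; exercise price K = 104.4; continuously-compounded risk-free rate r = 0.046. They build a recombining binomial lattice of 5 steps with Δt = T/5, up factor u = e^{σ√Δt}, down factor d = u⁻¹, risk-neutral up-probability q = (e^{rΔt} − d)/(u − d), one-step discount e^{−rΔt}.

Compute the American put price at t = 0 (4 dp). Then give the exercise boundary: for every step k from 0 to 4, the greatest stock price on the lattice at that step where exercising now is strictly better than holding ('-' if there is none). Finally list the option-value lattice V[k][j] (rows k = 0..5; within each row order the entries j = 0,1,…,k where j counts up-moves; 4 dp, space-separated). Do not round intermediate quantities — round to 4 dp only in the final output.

Δt=0.30820  u=1.29525  d=0.77205  q=0.46297  discount=0.98592
step 5 (expiry): payoffs max(K−S,0) = 65.9919 39.9638 0.0000 0.0000 0.0000 0.0000
step 4: (k=4,j=0): S=49.7481, (K−S)⁺=54.6519, hold=53.1823 ⇒ V=54.6519 exercise | (k=4,j=1): S=83.4609, (K−S)⁺=20.9391, hold=21.1596 ⇒ V=21.1596 continue | (k=4,j=2): S=140.0200, (K−S)⁺=0.0000, hold=0.0000 ⇒ V=0.0000 continue | (k=4,j=3): S=234.9076, (K−S)⁺=0.0000, hold=0.0000 ⇒ V=0.0000 continue | (k=4,j=4): S=394.0978, (K−S)⁺=0.0000, hold=0.0000 ⇒ V=0.0000 continue  boundary S*=49.7481
step 3: (k=3,j=0): S=64.4362, (K−S)⁺=39.9638, hold=38.5948 ⇒ V=39.9638 exercise | (k=3,j=1): S=108.1027, (K−S)⁺=0.0000, hold=11.2033 ⇒ V=11.2033 continue | (k=3,j=2): S=181.3609, (K−S)⁺=0.0000, hold=0.0000 ⇒ V=0.0000 continue | (k=3,j=3): S=304.2640, (K−S)⁺=0.0000, hold=0.0000 ⇒ V=0.0000 continue  boundary S*=64.4362
step 2: (k=2,j=0): S=83.4609, (K−S)⁺=20.9391, hold=26.2734 ⇒ V=26.2734 continue | (k=2,j=1): S=140.0200, (K−S)⁺=0.0000, hold=5.9318 ⇒ V=5.9318 continue | (k=2,j=2): S=234.9076, (K−S)⁺=0.0000, hold=0.0000 ⇒ V=0.0000 continue  boundary S*=-
step 1: (k=1,j=0): S=108.1027, (K−S)⁺=0.0000, hold=16.6185 ⇒ V=16.6185 continue | (k=1,j=1): S=181.3609, (K−S)⁺=0.0000, hold=3.1407 ⇒ V=3.1407 continue  boundary S*=-
step 0: (k=0,j=0): S=140.0200, (K−S)⁺=0.0000, hold=10.2325 ⇒ V=10.2325 continue  boundary S*=-

price = 10.2325
boundary = - - - 64.4362 49.7481
tree:
10.2325
16.6185 3.1407
26.2734 5.9318 0.0000
39.9638 11.2033 0.0000 0.0000
54.6519 21.1596 0.0000 0.0000 0.0000
65.9919 39.9638 0.0000 0.0000 0.0000 0.0000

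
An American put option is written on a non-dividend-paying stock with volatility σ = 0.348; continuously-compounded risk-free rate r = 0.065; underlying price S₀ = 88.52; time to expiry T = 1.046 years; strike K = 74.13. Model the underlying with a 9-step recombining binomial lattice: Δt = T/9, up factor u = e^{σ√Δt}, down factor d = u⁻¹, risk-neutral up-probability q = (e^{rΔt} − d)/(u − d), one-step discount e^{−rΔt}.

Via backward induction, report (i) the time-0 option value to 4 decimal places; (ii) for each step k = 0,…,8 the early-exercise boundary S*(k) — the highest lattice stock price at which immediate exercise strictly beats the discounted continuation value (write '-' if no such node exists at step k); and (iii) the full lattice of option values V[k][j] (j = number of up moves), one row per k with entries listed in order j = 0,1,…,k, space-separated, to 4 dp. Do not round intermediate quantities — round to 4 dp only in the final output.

price = 4.2630
boundary = - - - - 55.0739 48.9128 55.0739 48.9128 55.0739
tree:
4.2630
6.4843 2.1260
9.6019 3.4928 0.8037
13.7781 5.6082 1.4492 0.1761
19.0561 8.7556 2.5738 0.3565 0.0000
25.2172 13.2014 4.4819 0.7217 0.0000 0.0000
30.6891 19.0561 7.5986 1.4609 0.0000 0.0000 0.0000
35.5489 25.2172 12.3978 2.9574 0.0000 0.0000 0.0000 0.0000
39.8650 30.6891 19.0561 5.9866 0.0000 0.0000 0.0000 0.0000 0.0000
43.6982 35.5489 25.2172 12.1188 0.0000 0.0000 0.0000 0.0000 0.0000 0.0000

params: Δt=0.11622 u=1.12596 d=0.88813 q=0.50226 e^(-rΔt)=0.99247
t_9 payoffs: 43.6982 35.5489 25.2172 12.1188 0.0000 0.0000 0.0000 0.0000 0.0000 0.0000
t_8: node(8,0) S=34.2650 payoff=39.8650 vs cont=39.3071 → 39.8650 [stop]  node(8,1) S=43.4409 payoff=30.6891 vs cont=30.1312 → 30.6891 [stop]  node(8,2) S=55.0739 payoff=19.0561 vs cont=18.4982 → 19.0561 [stop]  node(8,3) S=69.8222 payoff=4.3078 vs cont=5.9866 → 5.9866 [wait]  node(8,4) S=88.5200 payoff=0.0000 vs cont=0.0000 → 0.0000 [wait]  node(8,5) S=112.2249 payoff=0.0000 vs cont=0.0000 → 0.0000 [wait]  node(8,6) S=142.2777 payoff=0.0000 vs cont=0.0000 → 0.0000 [wait]  node(8,7) S=180.3783 payoff=0.0000 vs cont=0.0000 → 0.0000 [wait]  node(8,8) S=228.6820 payoff=0.0000 vs cont=0.0000 → 0.0000 [wait]  ⇒ S*(8)=55.0739
t_7: node(7,0) S=38.5811 payoff=35.5489 vs cont=34.9910 → 35.5489 [stop]  node(7,1) S=48.9128 payoff=25.2172 vs cont=24.6593 → 25.2172 [stop]  node(7,2) S=62.0112 payoff=12.1188 vs cont=12.3978 → 12.3978 [wait]  node(7,3) S=78.6172 payoff=0.0000 vs cont=2.9574 → 2.9574 [wait]  node(7,4) S=99.6702 payoff=0.0000 vs cont=0.0000 → 0.0000 [wait]  node(7,5) S=126.3610 payoff=0.0000 vs cont=0.0000 → 0.0000 [wait]  node(7,6) S=160.1993 payoff=0.0000 vs cont=0.0000 → 0.0000 [wait]  node(7,7) S=203.0992 payoff=0.0000 vs cont=0.0000 → 0.0000 [wait]  ⇒ S*(7)=48.9128
t_6: node(6,0) S=43.4409 payoff=30.6891 vs cont=30.1312 → 30.6891 [stop]  node(6,1) S=55.0739 payoff=19.0561 vs cont=18.6372 → 19.0561 [stop]  node(6,2) S=69.8222 payoff=4.3078 vs cont=7.5986 → 7.5986 [wait]  node(6,3) S=88.5200 payoff=0.0000 vs cont=1.4609 → 1.4609 [wait]  node(6,4) S=112.2249 payoff=0.0000 vs cont=0.0000 → 0.0000 [wait]  node(6,5) S=142.2777 payoff=0.0000 vs cont=0.0000 → 0.0000 [wait]  node(6,6) S=180.3783 payoff=0.0000 vs cont=0.0000 → 0.0000 [wait]  ⇒ S*(6)=55.0739
t_5: node(5,0) S=48.9128 payoff=25.2172 vs cont=24.6593 → 25.2172 [stop]  node(5,1) S=62.0112 payoff=12.1188 vs cont=13.2014 → 13.2014 [wait]  node(5,2) S=78.6172 payoff=0.0000 vs cont=4.4819 → 4.4819 [wait]  node(5,3) S=99.6702 payoff=0.0000 vs cont=0.7217 → 0.7217 [wait]  node(5,4) S=126.3610 payoff=0.0000 vs cont=0.0000 → 0.0000 [wait]  node(5,5) S=160.1993 payoff=0.0000 vs cont=0.0000 → 0.0000 [wait]  ⇒ S*(5)=48.9128
t_4: node(4,0) S=55.0739 payoff=19.0561 vs cont=19.0378 → 19.0561 [stop]  node(4,1) S=69.8222 payoff=4.3078 vs cont=8.7556 → 8.7556 [wait]  node(4,2) S=88.5200 payoff=0.0000 vs cont=2.5738 → 2.5738 [wait]  node(4,3) S=112.2249 payoff=0.0000 vs cont=0.3565 → 0.3565 [wait]  node(4,4) S=142.2777 payoff=0.0000 vs cont=0.0000 → 0.0000 [wait]  ⇒ S*(4)=55.0739
t_3: node(3,0) S=62.0112 payoff=12.1188 vs cont=13.7781 → 13.7781 [wait]  node(3,1) S=78.6172 payoff=0.0000 vs cont=5.6082 → 5.6082 [wait]  node(3,2) S=99.6702 payoff=0.0000 vs cont=1.4492 → 1.4492 [wait]  node(3,3) S=126.3610 payoff=0.0000 vs cont=0.1761 → 0.1761 [wait]  ⇒ S*(3)=-
t_2: node(2,0) S=69.8222 payoff=4.3078 vs cont=9.6019 → 9.6019 [wait]  node(2,1) S=88.5200 payoff=0.0000 vs cont=3.4928 → 3.4928 [wait]  node(2,2) S=112.2249 payoff=0.0000 vs cont=0.8037 → 0.8037 [wait]  ⇒ S*(2)=-
t_1: node(1,0) S=78.6172 payoff=0.0000 vs cont=6.4843 → 6.4843 [wait]  node(1,1) S=99.6702 payoff=0.0000 vs cont=2.1260 → 2.1260 [wait]  ⇒ S*(1)=-
t_0: node(0,0) S=88.5200 payoff=0.0000 vs cont=4.2630 → 4.2630 [wait]  ⇒ S*(0)=-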